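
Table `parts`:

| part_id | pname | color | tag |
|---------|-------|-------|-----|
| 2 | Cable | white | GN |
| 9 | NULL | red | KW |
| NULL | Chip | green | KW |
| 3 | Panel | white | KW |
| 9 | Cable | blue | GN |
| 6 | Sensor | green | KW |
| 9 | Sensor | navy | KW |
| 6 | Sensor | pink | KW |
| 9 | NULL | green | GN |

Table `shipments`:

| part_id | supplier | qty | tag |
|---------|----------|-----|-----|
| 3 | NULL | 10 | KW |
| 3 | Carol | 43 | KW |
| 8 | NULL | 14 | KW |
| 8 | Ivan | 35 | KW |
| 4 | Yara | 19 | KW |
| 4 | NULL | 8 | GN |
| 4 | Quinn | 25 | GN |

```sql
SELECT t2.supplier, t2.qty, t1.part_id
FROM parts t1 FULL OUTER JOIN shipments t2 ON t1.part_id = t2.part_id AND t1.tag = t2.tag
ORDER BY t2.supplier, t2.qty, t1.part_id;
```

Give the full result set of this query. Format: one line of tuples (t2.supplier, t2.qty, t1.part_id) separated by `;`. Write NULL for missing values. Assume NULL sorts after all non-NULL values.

FULL OUTER JOIN keeps every row from both sides; unmatched rows get NULL for the other side's columns.
Matching on t1.part_id = t2.part_id AND t1.tag = t2.tag. A NULL in a compared column never satisfies the condition.
Matched pairs: 2; unmatched t1 rows kept: 8; unmatched t2 rows kept: 5.

(Carol, 43, 3); (Ivan, 35, NULL); (Quinn, 25, NULL); (Yara, 19, NULL); (NULL, 8, NULL); (NULL, 10, 3); (NULL, 14, NULL); (NULL, NULL, 2); (NULL, NULL, 6); (NULL, NULL, 6); (NULL, NULL, 9); (NULL, NULL, 9); (NULL, NULL, 9); (NULL, NULL, 9); (NULL, NULL, NULL)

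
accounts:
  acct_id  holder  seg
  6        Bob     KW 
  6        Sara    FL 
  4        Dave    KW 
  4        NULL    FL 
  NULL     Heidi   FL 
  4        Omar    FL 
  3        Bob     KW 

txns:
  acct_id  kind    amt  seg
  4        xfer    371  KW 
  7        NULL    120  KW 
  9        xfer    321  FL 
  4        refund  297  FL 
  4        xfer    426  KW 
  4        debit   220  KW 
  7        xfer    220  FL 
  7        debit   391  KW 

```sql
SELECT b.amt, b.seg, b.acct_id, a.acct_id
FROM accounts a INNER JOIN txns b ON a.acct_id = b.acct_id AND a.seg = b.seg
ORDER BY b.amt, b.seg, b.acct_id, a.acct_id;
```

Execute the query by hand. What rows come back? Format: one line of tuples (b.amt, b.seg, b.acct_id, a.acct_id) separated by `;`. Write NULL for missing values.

(220, KW, 4, 4); (297, FL, 4, 4); (297, FL, 4, 4); (371, KW, 4, 4); (426, KW, 4, 4)

INNER JOIN keeps only pairs where the ON condition holds.
Matching on a.acct_id = b.acct_id AND a.seg = b.seg. A NULL in a compared column never satisfies the condition.
- a (acct_id=6, seg=KW) has no partner → excluded.
- a (acct_id=6, seg=FL) has no partner → excluded.
- a (acct_id=4, seg=KW) pairs with 3 row(s) of b.
- a (acct_id=4, seg=FL) pairs with 1 row(s) of b.
- a (acct_id=NULL, seg=FL) has no partner → excluded.
- a (acct_id=4, seg=FL) pairs with 1 row(s) of b.
- a (acct_id=3, seg=KW) has no partner → excluded.
After projecting and ordering:
b.amt | b.seg | b.acct_id | a.acct_id
220 | KW | 4 | 4
297 | FL | 4 | 4
297 | FL | 4 | 4
371 | KW | 4 | 4
426 | KW | 4 | 4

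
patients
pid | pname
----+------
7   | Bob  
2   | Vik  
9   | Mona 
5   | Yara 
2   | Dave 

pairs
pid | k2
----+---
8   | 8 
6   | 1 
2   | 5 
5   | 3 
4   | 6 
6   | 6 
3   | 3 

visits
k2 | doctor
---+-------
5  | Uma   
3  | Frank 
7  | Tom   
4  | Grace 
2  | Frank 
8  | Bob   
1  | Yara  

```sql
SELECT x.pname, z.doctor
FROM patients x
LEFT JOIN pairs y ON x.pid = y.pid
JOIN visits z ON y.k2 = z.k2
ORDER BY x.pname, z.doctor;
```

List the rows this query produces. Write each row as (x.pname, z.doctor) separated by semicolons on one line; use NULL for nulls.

Evaluate left to right. First `patients x LEFT JOIN pairs y` on pid: 5 row(s).
Then INNER JOIN `visits z` on k2: keep only rows whose y.k2 appears in z.

(Dave, Uma); (Vik, Uma); (Yara, Frank)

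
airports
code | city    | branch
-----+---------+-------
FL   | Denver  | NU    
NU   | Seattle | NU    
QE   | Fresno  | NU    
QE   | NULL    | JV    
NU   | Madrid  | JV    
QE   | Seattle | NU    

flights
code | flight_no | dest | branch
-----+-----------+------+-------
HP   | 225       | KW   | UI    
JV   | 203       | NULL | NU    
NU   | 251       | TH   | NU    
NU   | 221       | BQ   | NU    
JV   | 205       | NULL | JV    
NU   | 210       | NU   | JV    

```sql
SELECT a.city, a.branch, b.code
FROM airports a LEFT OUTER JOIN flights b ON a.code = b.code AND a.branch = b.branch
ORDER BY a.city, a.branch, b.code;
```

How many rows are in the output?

7

LEFT JOIN keeps every row from `airports`; unmatched rows get NULL for `flights`'s columns.
Matching on a.code = b.code AND a.branch = b.branch.
Matched pairs: 3; unmatched a rows kept: 4.
Total: 3 matched + 4 padded = 7 rows.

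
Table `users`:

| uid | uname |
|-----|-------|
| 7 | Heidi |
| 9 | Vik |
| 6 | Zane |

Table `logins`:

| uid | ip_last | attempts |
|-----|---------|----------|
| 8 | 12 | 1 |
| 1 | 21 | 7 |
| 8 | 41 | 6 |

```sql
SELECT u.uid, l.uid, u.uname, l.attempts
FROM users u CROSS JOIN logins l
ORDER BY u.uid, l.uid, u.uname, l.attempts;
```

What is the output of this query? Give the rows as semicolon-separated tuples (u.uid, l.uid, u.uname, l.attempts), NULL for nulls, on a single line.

(6, 1, Zane, 7); (6, 8, Zane, 1); (6, 8, Zane, 6); (7, 1, Heidi, 7); (7, 8, Heidi, 1); (7, 8, Heidi, 6); (9, 1, Vik, 7); (9, 8, Vik, 1); (9, 8, Vik, 6)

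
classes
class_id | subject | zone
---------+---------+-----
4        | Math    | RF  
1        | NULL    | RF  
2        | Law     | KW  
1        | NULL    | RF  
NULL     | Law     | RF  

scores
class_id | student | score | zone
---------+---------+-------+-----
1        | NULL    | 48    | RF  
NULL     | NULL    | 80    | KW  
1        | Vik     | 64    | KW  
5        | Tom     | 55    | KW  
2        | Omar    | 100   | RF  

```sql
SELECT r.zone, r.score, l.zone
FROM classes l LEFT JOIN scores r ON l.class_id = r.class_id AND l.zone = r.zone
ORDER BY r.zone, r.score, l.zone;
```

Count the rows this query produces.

5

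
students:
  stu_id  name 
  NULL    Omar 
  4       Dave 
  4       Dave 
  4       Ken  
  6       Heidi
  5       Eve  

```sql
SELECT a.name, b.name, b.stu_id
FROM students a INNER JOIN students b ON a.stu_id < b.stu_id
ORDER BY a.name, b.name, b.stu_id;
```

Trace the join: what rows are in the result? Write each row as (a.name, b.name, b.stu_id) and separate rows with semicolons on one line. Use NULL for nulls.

(Dave, Eve, 5); (Dave, Eve, 5); (Dave, Heidi, 6); (Dave, Heidi, 6); (Eve, Heidi, 6); (Ken, Eve, 5); (Ken, Heidi, 6)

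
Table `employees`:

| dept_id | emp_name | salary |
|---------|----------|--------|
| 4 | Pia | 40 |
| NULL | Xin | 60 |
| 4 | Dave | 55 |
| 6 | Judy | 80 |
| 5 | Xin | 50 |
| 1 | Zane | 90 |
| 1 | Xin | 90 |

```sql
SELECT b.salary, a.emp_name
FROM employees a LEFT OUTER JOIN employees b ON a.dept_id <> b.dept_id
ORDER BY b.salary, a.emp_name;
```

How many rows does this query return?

27

LEFT JOIN keeps every row from `employees a`; unmatched rows get NULL for `employees b`'s columns.
Matching on a.dept_id <> b.dept_id. A NULL in a compared column never satisfies the condition.
Matched pairs: 26; unmatched a rows kept: 1.
Total: 26 matched + 1 padded = 27 rows.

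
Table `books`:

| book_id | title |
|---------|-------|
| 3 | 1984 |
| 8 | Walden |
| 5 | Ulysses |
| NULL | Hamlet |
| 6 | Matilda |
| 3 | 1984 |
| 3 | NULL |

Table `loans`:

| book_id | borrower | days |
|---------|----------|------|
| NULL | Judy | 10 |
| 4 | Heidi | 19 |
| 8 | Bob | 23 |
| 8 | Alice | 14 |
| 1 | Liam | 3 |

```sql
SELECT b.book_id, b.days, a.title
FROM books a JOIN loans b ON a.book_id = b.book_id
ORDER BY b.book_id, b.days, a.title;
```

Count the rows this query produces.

INNER JOIN keeps only pairs where the ON condition holds.
Matching on a.book_id = b.book_id. A NULL in a compared column never satisfies the condition.
Matched pairs: 2.
Total: 2 rows.

2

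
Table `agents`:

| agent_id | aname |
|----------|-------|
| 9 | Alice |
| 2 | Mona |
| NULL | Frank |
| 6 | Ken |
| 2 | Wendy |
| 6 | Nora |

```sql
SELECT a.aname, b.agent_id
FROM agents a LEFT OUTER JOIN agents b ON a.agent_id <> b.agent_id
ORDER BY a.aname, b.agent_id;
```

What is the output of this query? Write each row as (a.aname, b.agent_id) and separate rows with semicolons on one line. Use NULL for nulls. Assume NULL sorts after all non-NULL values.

(Alice, 2); (Alice, 2); (Alice, 6); (Alice, 6); (Frank, NULL); (Ken, 2); (Ken, 2); (Ken, 9); (Mona, 6); (Mona, 6); (Mona, 9); (Nora, 2); (Nora, 2); (Nora, 9); (Wendy, 6); (Wendy, 6); (Wendy, 9)

LEFT JOIN keeps every row from `agents a`; unmatched rows get NULL for `agents b`'s columns.
Matching on a.agent_id <> b.agent_id. A NULL in a compared column never satisfies the condition.
- a[0] agent_id=9 → 4 match(es) in b → 4 row(s).
- a[1] agent_id=2 → 3 match(es) in b → 3 row(s).
- a[2] agent_id=NULL → no match; kept with NULLs on the b side.
- a[3] agent_id=6 → 3 match(es) in b → 3 row(s).
- a[4] agent_id=2 → 3 match(es) in b → 3 row(s).
- a[5] agent_id=6 → 3 match(es) in b → 3 row(s).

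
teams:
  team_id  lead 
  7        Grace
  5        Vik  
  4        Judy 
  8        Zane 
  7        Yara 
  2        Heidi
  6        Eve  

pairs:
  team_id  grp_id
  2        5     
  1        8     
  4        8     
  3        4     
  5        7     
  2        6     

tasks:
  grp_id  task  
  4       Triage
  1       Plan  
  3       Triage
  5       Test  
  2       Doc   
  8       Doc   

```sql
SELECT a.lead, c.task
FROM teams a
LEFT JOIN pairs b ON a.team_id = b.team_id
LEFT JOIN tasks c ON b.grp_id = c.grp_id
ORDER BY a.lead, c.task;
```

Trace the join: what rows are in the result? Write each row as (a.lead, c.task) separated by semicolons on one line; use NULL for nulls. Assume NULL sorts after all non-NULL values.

Evaluate left to right. First `teams a LEFT JOIN pairs b` on team_id: 8 row(s).
Then LEFT JOIN `tasks c` on grp_id: each of those 8 rows is kept; rows whose b.grp_id has no match in c get NULL for c's columns.

(Eve, NULL); (Grace, NULL); (Heidi, Test); (Heidi, NULL); (Judy, Doc); (Vik, NULL); (Yara, NULL); (Zane, NULL)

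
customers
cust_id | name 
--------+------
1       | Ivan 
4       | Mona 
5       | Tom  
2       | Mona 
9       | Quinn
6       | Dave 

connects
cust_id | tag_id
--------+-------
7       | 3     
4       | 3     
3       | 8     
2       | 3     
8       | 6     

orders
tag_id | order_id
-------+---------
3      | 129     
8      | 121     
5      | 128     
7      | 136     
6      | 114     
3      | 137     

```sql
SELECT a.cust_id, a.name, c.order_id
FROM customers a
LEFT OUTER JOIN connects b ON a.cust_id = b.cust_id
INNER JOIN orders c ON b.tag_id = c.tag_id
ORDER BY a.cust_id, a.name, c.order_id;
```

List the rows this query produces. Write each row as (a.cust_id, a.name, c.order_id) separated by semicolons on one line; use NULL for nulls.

(2, Mona, 129); (2, Mona, 137); (4, Mona, 129); (4, Mona, 137)

Joins associate left-to-right: customers LEFT JOIN connects on cust_id gives 6 intermediate row(s).
Then INNER JOIN `orders c` on tag_id: keep only rows whose b.tag_id appears in c.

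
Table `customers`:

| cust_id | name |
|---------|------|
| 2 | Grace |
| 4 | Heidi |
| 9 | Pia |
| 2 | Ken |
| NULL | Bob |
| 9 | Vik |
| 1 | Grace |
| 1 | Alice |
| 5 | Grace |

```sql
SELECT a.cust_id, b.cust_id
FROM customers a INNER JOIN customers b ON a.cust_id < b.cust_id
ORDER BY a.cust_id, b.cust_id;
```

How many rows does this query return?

INNER JOIN keeps only pairs where the ON condition holds.
Matching on a.cust_id < b.cust_id. A NULL in a compared column never satisfies the condition.
Matched pairs: 25.
Total: 25 rows.

25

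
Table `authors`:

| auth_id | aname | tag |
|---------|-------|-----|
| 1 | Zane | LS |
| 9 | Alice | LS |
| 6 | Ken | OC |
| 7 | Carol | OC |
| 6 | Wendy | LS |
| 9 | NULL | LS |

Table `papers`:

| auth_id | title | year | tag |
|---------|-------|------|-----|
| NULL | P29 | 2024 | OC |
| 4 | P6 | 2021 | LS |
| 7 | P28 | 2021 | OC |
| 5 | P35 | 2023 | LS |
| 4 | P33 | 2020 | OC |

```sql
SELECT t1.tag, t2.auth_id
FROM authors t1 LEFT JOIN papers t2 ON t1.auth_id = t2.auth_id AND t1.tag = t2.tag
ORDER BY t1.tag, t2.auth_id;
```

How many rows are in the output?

6

LEFT JOIN keeps every row from `authors`; unmatched rows get NULL for `papers`'s columns.
Matching on t1.auth_id = t2.auth_id AND t1.tag = t2.tag. A NULL in a compared column never satisfies the condition.
Matched pairs: 1; unmatched t1 rows kept: 5.
Total: 1 matched + 5 padded = 6 rows.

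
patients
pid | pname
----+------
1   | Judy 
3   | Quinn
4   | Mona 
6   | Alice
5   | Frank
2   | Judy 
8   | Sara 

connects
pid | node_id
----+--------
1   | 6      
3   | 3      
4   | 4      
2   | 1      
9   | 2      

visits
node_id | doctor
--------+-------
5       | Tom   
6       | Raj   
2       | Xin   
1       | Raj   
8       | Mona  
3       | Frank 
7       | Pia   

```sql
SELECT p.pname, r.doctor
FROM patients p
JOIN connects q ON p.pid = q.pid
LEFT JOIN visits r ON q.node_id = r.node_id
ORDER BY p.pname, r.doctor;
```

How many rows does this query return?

4

Evaluate left to right. First `patients p INNER JOIN connects q` on pid: 4 row(s).
Then LEFT JOIN `visits r` on node_id: each of those 4 rows is kept; rows whose q.node_id has no match in r get NULL for r's columns.
Result: 4 row(s).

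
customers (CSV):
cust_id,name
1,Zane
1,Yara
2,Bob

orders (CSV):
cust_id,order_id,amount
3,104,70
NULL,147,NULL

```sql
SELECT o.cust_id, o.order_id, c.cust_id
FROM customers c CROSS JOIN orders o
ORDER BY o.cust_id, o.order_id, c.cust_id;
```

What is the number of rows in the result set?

6

CROSS JOIN pairs every row of `customers` with every row of `orders`: 3 × 2 = 6 rows.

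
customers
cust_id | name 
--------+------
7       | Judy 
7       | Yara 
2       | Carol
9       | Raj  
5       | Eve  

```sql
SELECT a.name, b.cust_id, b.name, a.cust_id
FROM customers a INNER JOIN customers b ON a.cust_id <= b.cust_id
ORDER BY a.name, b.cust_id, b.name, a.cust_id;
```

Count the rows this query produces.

16

INNER JOIN keeps only pairs where the ON condition holds.
Matching on a.cust_id <= b.cust_id.
- a[0] cust_id=7 → 3 match(es) in b → 3 row(s).
- a[1] cust_id=7 → 3 match(es) in b → 3 row(s).
- a[2] cust_id=2 → 5 match(es) in b → 5 row(s).
- a[3] cust_id=9 → 1 match(es) in b → 1 row(s).
- a[4] cust_id=5 → 4 match(es) in b → 4 row(s).
Total: 16 rows.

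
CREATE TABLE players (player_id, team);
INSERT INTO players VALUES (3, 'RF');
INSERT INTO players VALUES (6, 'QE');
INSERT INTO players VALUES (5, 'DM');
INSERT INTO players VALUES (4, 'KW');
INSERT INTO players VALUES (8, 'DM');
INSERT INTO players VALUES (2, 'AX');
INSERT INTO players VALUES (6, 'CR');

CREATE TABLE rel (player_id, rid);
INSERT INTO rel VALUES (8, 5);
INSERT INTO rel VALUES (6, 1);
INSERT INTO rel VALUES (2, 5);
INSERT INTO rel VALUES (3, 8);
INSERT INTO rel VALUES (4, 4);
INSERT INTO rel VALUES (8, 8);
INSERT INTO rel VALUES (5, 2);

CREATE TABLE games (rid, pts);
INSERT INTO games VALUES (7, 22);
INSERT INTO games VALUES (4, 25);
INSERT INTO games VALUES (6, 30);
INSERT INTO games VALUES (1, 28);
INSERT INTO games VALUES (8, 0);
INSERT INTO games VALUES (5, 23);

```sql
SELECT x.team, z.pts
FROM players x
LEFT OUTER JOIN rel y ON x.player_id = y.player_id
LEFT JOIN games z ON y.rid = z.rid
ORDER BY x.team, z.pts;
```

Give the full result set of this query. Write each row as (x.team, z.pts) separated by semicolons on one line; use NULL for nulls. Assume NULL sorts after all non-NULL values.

(AX, 23); (CR, 28); (DM, 0); (DM, 23); (DM, NULL); (KW, 25); (QE, 28); (RF, 0)

Step 1 — x LEFT JOIN y on player_id → 8 row(s).
Then LEFT JOIN `games z` on rid: each of those 8 rows is kept; rows whose y.rid has no match in z get NULL for z's columns.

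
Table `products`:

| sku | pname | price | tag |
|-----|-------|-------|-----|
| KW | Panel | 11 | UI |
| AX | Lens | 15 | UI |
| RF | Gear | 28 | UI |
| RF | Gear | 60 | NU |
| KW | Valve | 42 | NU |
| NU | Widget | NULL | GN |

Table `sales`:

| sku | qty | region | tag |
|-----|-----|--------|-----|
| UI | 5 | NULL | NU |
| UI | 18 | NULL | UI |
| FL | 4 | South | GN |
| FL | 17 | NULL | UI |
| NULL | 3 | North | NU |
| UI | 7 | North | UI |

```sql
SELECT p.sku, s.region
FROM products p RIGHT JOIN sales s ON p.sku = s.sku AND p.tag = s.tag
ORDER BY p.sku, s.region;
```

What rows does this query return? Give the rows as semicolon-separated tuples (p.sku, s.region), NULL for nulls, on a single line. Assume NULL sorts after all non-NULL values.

RIGHT JOIN keeps every row from `sales`; unmatched rows get NULL for `products`'s columns.
Matching on p.sku = s.sku AND p.tag = s.tag. A NULL in a compared column never satisfies the condition.
- sku=KW, tag=UI: no matching s row.
- sku=AX, tag=UI: no matching s row.
- sku=RF, tag=UI: no matching s row.
- sku=RF, tag=NU: no matching s row.
- sku=KW, tag=NU: no matching s row.
- sku=NU, tag=GN: no matching s row.
- 6 row(s) from s found no p partner → padded with NULL.
After projecting and ordering:
p.sku | s.region
NULL | North
NULL | North
NULL | South
NULL | NULL
NULL | NULL
NULL | NULL

(NULL, North); (NULL, North); (NULL, South); (NULL, NULL); (NULL, NULL); (NULL, NULL)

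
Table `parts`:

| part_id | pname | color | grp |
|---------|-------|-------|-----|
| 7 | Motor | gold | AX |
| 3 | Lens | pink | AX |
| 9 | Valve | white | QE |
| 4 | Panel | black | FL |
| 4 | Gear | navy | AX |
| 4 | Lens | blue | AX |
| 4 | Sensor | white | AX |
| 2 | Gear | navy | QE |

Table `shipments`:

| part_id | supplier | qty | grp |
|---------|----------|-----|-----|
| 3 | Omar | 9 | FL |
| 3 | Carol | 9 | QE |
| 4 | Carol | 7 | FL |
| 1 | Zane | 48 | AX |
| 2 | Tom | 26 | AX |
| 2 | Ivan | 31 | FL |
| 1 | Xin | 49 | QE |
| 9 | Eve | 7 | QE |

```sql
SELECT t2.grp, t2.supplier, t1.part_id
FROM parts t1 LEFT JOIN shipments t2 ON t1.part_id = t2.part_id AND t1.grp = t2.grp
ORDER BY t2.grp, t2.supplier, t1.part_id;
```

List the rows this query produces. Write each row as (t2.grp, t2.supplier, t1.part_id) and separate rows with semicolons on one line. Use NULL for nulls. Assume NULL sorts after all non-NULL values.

(FL, Carol, 4); (QE, Eve, 9); (NULL, NULL, 2); (NULL, NULL, 3); (NULL, NULL, 4); (NULL, NULL, 4); (NULL, NULL, 4); (NULL, NULL, 7)

LEFT JOIN keeps every row from `parts`; unmatched rows get NULL for `shipments`'s columns.
Matching on t1.part_id = t2.part_id AND t1.grp = t2.grp.
- t1[0] part_id=7, grp=AX → no match; kept with NULLs on the t2 side.
- t1[1] part_id=3, grp=AX → no match; kept with NULLs on the t2 side.
- t1[2] part_id=9, grp=QE → 1 match(es) in t2 → 1 row(s).
- t1[3] part_id=4, grp=FL → 1 match(es) in t2 → 1 row(s).
- t1[4] part_id=4, grp=AX → no match; kept with NULLs on the t2 side.
- t1[5] part_id=4, grp=AX → no match; kept with NULLs on the t2 side.
- t1[6] part_id=4, grp=AX → no match; kept with NULLs on the t2 side.
- t1[7] part_id=2, grp=QE → no match; kept with NULLs on the t2 side.
After projecting and ordering:
t2.grp | t2.supplier | t1.part_id
FL | Carol | 4
QE | Eve | 9
NULL | NULL | 2
NULL | NULL | 3
NULL | NULL | 4
NULL | NULL | 4
NULL | NULL | 4
NULL | NULL | 7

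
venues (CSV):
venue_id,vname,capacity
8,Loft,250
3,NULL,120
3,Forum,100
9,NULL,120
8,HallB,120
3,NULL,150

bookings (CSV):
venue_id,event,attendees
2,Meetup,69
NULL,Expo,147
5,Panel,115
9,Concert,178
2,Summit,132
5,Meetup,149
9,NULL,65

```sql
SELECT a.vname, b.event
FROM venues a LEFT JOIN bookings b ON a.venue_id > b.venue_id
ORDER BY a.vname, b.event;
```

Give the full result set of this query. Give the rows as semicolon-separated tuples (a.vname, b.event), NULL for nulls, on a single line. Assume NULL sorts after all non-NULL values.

LEFT JOIN keeps every row from `venues`; unmatched rows get NULL for `bookings`'s columns.
Matching on a.venue_id > b.venue_id. A NULL in a compared column never satisfies the condition.
Matched pairs: 18; unmatched a rows kept: 0.

(Forum, Meetup); (Forum, Summit); (HallB, Meetup); (HallB, Meetup); (HallB, Panel); (HallB, Summit); (Loft, Meetup); (Loft, Meetup); (Loft, Panel); (Loft, Summit); (NULL, Meetup); (NULL, Meetup); (NULL, Meetup); (NULL, Meetup); (NULL, Panel); (NULL, Summit); (NULL, Summit); (NULL, Summit)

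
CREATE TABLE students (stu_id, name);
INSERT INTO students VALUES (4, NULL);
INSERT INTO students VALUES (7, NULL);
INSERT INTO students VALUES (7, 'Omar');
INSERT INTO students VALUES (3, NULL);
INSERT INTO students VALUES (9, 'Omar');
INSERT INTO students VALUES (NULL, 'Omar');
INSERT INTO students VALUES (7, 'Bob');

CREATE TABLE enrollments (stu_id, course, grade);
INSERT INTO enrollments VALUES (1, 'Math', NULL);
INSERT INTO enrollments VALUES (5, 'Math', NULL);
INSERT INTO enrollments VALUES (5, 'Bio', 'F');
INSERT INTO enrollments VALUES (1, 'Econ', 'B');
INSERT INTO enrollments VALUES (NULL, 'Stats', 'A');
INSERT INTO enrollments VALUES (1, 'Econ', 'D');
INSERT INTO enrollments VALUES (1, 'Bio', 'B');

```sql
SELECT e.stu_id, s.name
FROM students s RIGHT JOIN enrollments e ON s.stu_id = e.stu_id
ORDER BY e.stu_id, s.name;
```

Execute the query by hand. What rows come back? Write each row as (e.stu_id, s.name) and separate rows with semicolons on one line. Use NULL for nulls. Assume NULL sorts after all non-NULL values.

(1, NULL); (1, NULL); (1, NULL); (1, NULL); (5, NULL); (5, NULL); (NULL, NULL)

RIGHT JOIN keeps every row from `enrollments`; unmatched rows get NULL for `students`'s columns.
Matching on s.stu_id = e.stu_id. A NULL in a compared column never satisfies the condition.
- s (stu_id=4) has no partner in e.
- s (stu_id=7) has no partner in e.
- s (stu_id=7) has no partner in e.
- s (stu_id=3) has no partner in e.
- s (stu_id=9) has no partner in e.
- s (stu_id=NULL) has no partner in e.
- s (stu_id=7) has no partner in e.
- 7 e row(s) had no s match → kept, s columns NULL.
After projecting and ordering:
e.stu_id | s.name
1 | NULL
1 | NULL
1 | NULL
1 | NULL
5 | NULL
5 | NULL
NULL | NULL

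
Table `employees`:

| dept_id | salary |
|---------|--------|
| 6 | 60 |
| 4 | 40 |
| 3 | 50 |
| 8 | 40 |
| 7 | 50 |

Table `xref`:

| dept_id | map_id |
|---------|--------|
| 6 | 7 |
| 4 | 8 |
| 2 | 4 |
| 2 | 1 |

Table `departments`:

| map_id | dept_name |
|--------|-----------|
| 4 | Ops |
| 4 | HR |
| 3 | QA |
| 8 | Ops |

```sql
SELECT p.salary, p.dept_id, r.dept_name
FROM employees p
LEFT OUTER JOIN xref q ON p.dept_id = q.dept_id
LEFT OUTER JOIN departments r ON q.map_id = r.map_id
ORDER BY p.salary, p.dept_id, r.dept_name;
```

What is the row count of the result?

5

Step 1 — p LEFT JOIN q on dept_id → 5 row(s).
Then LEFT JOIN `departments r` on map_id: each of those 5 rows is kept; rows whose q.map_id has no match in r get NULL for r's columns.
Result: 5 row(s).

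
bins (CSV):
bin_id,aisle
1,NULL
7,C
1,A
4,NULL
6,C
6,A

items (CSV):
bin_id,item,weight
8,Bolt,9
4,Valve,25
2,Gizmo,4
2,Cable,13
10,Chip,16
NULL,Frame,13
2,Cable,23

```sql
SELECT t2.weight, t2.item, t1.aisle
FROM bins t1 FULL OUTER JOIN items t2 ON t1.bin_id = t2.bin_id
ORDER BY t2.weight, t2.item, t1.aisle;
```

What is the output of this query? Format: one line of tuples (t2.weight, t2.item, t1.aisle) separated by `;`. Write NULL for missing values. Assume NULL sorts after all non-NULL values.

(4, Gizmo, NULL); (9, Bolt, NULL); (13, Cable, NULL); (13, Frame, NULL); (16, Chip, NULL); (23, Cable, NULL); (25, Valve, NULL); (NULL, NULL, A); (NULL, NULL, A); (NULL, NULL, C); (NULL, NULL, C); (NULL, NULL, NULL)

FULL OUTER JOIN keeps every row from both sides; unmatched rows get NULL for the other side's columns.
Matching on t1.bin_id = t2.bin_id. A NULL in a compared column never satisfies the condition.
Matched pairs: 1; unmatched t1 rows kept: 5; unmatched t2 rows kept: 6.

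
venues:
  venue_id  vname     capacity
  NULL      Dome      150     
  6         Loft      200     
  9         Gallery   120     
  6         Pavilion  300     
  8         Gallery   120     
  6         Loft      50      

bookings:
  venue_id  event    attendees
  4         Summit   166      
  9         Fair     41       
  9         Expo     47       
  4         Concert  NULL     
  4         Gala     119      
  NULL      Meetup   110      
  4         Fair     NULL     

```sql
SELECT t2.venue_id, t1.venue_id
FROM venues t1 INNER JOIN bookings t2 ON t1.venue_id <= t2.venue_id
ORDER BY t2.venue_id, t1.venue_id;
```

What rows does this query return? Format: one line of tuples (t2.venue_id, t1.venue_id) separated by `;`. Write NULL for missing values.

(9, 6); (9, 6); (9, 6); (9, 6); (9, 6); (9, 6); (9, 8); (9, 8); (9, 9); (9, 9)

INNER JOIN keeps only pairs where the ON condition holds.
Matching on t1.venue_id <= t2.venue_id. A NULL in a compared column never satisfies the condition.
- t1 row (venue_id=NULL): no match → dropped.
- t1 row (venue_id=6): matches 2 t2 row(s) → 2 output row(s).
- t1 row (venue_id=9): matches 2 t2 row(s) → 2 output row(s).
- t1 row (venue_id=6): matches 2 t2 row(s) → 2 output row(s).
- t1 row (venue_id=8): matches 2 t2 row(s) → 2 output row(s).
- t1 row (venue_id=6): matches 2 t2 row(s) → 2 output row(s).
After projecting and ordering:
t2.venue_id | t1.venue_id
9 | 6
9 | 6
9 | 6
9 | 6
9 | 6
9 | 6
9 | 8
9 | 8
9 | 9
9 | 9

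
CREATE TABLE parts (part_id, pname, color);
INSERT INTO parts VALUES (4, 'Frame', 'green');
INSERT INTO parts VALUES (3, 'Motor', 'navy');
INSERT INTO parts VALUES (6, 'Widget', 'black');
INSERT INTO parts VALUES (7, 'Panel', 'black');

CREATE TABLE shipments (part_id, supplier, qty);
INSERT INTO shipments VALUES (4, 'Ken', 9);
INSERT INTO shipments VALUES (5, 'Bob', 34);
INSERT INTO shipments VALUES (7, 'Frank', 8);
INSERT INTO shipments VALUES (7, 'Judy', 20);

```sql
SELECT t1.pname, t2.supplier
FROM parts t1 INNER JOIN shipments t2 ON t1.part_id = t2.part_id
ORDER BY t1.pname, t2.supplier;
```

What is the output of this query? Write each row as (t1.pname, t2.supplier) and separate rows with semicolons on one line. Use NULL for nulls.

INNER JOIN keeps only pairs where the ON condition holds.
Matching on t1.part_id = t2.part_id.
- t1 (part_id=4) pairs with 1 row(s) of t2.
- t1 (part_id=3) has no partner → excluded.
- t1 (part_id=6) has no partner → excluded.
- t1 (part_id=7) pairs with 2 row(s) of t2.
After projecting and ordering:
t1.pname | t2.supplier
Frame | Ken
Panel | Frank
Panel | Judy

(Frame, Ken); (Panel, Frank); (Panel, Judy)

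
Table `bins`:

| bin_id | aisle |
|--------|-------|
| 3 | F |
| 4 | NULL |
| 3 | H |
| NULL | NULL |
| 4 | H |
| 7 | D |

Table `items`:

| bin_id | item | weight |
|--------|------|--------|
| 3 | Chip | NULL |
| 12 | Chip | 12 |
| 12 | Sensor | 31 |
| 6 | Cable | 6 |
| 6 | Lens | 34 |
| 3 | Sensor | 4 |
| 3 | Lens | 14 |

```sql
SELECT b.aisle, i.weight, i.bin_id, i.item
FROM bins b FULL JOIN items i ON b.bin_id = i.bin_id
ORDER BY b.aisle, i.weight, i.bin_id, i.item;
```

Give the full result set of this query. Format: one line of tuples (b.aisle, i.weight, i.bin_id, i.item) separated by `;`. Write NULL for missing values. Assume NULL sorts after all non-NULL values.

FULL OUTER JOIN keeps every row from both sides; unmatched rows get NULL for the other side's columns.
Matching on b.bin_id = i.bin_id. A NULL in a compared column never satisfies the condition.
- b row (bin_id=3): matches 3 i row(s) → 3 output row(s).
- b row (bin_id=4): no match → kept, i columns NULL.
- b row (bin_id=3): matches 3 i row(s) → 3 output row(s).
- b row (bin_id=NULL): no match → kept, i columns NULL.
- b row (bin_id=4): no match → kept, i columns NULL.
- b row (bin_id=7): no match → kept, i columns NULL.
- 4 i row(s) had no b match → kept, b columns NULL.

(D, NULL, NULL, NULL); (F, 4, 3, Sensor); (F, 14, 3, Lens); (F, NULL, 3, Chip); (H, 4, 3, Sensor); (H, 14, 3, Lens); (H, NULL, 3, Chip); (H, NULL, NULL, NULL); (NULL, 6, 6, Cable); (NULL, 12, 12, Chip); (NULL, 31, 12, Sensor); (NULL, 34, 6, Lens); (NULL, NULL, NULL, NULL); (NULL, NULL, NULL, NULL)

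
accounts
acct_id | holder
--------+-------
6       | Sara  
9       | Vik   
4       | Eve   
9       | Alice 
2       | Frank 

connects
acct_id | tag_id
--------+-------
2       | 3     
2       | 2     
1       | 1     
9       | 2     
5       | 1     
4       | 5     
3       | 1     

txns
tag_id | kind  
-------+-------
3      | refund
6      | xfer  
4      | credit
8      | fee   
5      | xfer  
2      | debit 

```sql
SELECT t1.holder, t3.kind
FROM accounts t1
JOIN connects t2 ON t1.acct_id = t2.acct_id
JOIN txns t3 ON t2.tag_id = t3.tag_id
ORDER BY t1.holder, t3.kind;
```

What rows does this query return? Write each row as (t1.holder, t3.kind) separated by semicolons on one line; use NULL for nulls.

Step 1 — t1 INNER JOIN t2 on acct_id → 5 row(s).
Then INNER JOIN `txns t3` on tag_id: keep only rows whose t2.tag_id appears in t3.

(Alice, debit); (Eve, xfer); (Frank, debit); (Frank, refund); (Vik, debit)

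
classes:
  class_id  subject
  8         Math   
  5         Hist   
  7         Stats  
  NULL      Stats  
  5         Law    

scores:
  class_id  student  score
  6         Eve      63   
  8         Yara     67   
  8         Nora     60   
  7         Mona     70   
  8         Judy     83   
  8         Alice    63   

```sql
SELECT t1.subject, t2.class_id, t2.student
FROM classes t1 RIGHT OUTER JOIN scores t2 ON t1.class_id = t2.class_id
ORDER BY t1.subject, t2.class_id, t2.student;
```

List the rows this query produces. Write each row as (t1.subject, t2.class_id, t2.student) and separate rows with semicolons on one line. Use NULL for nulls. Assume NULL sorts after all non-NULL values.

(Math, 8, Alice); (Math, 8, Judy); (Math, 8, Nora); (Math, 8, Yara); (Stats, 7, Mona); (NULL, 6, Eve)

RIGHT JOIN keeps every row from `scores`; unmatched rows get NULL for `classes`'s columns.
Matching on t1.class_id = t2.class_id. A NULL in a compared column never satisfies the condition.
Matched pairs: 5; unmatched t2 rows kept: 1.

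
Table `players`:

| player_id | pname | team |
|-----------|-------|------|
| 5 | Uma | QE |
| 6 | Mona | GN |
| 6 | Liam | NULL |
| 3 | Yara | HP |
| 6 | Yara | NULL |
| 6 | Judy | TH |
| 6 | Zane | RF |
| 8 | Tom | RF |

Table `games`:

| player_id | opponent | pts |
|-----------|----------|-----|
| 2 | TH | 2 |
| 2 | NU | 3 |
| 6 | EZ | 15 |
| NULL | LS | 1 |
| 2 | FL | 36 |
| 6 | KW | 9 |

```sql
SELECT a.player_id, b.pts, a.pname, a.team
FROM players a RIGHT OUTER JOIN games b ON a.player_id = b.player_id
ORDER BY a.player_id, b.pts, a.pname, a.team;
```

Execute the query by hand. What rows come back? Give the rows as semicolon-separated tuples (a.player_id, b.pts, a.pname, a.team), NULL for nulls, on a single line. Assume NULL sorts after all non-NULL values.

(6, 9, Judy, TH); (6, 9, Liam, NULL); (6, 9, Mona, GN); (6, 9, Yara, NULL); (6, 9, Zane, RF); (6, 15, Judy, TH); (6, 15, Liam, NULL); (6, 15, Mona, GN); (6, 15, Yara, NULL); (6, 15, Zane, RF); (NULL, 1, NULL, NULL); (NULL, 2, NULL, NULL); (NULL, 3, NULL, NULL); (NULL, 36, NULL, NULL)

RIGHT JOIN keeps every row from `games`; unmatched rows get NULL for `players`'s columns.
Matching on a.player_id = b.player_id. A NULL in a compared column never satisfies the condition.
- player_id=5: no matching b row.
- player_id=6: 2 matching b row(s), so 2 row(s) emitted.
- player_id=6: 2 matching b row(s), so 2 row(s) emitted.
- player_id=3: no matching b row.
- player_id=6: 2 matching b row(s), so 2 row(s) emitted.
- player_id=6: 2 matching b row(s), so 2 row(s) emitted.
- player_id=6: 2 matching b row(s), so 2 row(s) emitted.
- player_id=8: no matching b row.
- 4 row(s) from b found no a partner → padded with NULL.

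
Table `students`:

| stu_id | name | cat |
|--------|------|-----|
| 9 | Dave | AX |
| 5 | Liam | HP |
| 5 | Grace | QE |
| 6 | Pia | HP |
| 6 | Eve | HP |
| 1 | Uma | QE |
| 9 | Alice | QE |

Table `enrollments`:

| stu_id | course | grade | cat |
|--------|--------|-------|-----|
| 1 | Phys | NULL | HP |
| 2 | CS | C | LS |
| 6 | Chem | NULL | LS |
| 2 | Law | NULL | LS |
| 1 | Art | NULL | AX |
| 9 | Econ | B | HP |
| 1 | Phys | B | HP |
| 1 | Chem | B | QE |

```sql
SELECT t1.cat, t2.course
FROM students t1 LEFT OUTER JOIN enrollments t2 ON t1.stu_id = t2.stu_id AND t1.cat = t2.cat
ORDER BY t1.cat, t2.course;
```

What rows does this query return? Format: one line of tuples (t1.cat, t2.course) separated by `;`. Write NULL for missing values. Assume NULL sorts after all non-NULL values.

(AX, NULL); (HP, NULL); (HP, NULL); (HP, NULL); (QE, Chem); (QE, NULL); (QE, NULL)

LEFT JOIN keeps every row from `students`; unmatched rows get NULL for `enrollments`'s columns.
Matching on t1.stu_id = t2.stu_id AND t1.cat = t2.cat.
- t1[0] stu_id=9, cat=AX → no match; kept with NULLs on the t2 side.
- t1[1] stu_id=5, cat=HP → no match; kept with NULLs on the t2 side.
- t1[2] stu_id=5, cat=QE → no match; kept with NULLs on the t2 side.
- t1[3] stu_id=6, cat=HP → no match; kept with NULLs on the t2 side.
- t1[4] stu_id=6, cat=HP → no match; kept with NULLs on the t2 side.
- t1[5] stu_id=1, cat=QE → 1 match(es) in t2 → 1 row(s).
- t1[6] stu_id=9, cat=QE → no match; kept with NULLs on the t2 side.
After projecting and ordering:
t1.cat | t2.course
AX | NULL
HP | NULL
HP | NULL
HP | NULL
QE | Chem
QE | NULL
QE | NULL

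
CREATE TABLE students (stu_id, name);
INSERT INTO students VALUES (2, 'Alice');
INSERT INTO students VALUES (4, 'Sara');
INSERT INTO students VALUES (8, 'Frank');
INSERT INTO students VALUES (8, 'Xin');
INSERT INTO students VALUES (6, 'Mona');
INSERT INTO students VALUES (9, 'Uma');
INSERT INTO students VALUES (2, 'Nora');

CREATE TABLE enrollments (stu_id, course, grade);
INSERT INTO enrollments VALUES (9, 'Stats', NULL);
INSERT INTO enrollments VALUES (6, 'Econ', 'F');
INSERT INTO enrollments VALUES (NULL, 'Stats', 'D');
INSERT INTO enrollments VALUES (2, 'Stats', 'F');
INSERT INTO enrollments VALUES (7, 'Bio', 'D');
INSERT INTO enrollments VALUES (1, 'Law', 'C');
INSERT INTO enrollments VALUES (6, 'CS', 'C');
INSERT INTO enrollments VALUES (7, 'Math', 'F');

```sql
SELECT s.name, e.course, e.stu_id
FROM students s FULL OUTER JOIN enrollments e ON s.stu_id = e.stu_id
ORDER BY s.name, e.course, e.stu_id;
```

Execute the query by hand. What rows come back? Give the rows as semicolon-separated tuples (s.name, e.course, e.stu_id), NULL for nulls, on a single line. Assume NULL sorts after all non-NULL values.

(Alice, Stats, 2); (Frank, NULL, NULL); (Mona, CS, 6); (Mona, Econ, 6); (Nora, Stats, 2); (Sara, NULL, NULL); (Uma, Stats, 9); (Xin, NULL, NULL); (NULL, Bio, 7); (NULL, Law, 1); (NULL, Math, 7); (NULL, Stats, NULL)

FULL OUTER JOIN keeps every row from both sides; unmatched rows get NULL for the other side's columns.
Matching on s.stu_id = e.stu_id. A NULL in a compared column never satisfies the condition.
- s[0] stu_id=2 → 1 match(es) in e → 1 row(s).
- s[1] stu_id=4 → no match; kept with NULLs on the e side.
- s[2] stu_id=8 → no match; kept with NULLs on the e side.
- s[3] stu_id=8 → no match; kept with NULLs on the e side.
- s[4] stu_id=6 → 2 match(es) in e → 2 row(s).
- s[5] stu_id=9 → 1 match(es) in e → 1 row(s).
- s[6] stu_id=2 → 1 match(es) in e → 1 row(s).
- 4 row(s) from e found no s partner → padded with NULL.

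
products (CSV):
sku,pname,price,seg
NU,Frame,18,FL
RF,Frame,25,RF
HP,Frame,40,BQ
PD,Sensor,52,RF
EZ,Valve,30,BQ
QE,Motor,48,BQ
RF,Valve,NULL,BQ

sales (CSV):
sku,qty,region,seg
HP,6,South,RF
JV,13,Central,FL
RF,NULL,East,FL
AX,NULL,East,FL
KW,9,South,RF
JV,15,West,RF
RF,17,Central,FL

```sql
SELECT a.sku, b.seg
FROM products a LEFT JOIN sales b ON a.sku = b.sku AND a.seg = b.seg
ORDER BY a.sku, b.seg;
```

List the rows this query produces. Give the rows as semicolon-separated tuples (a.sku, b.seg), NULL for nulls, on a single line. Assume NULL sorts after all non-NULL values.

(EZ, NULL); (HP, NULL); (NU, NULL); (PD, NULL); (QE, NULL); (RF, NULL); (RF, NULL)

LEFT JOIN keeps every row from `products`; unmatched rows get NULL for `sales`'s columns.
Matching on a.sku = b.sku AND a.seg = b.seg.
- a row (sku=NU, seg=FL): no match → kept, b columns NULL.
- a row (sku=RF, seg=RF): no match → kept, b columns NULL.
- a row (sku=HP, seg=BQ): no match → kept, b columns NULL.
- a row (sku=PD, seg=RF): no match → kept, b columns NULL.
- a row (sku=EZ, seg=BQ): no match → kept, b columns NULL.
- a row (sku=QE, seg=BQ): no match → kept, b columns NULL.
- a row (sku=RF, seg=BQ): no match → kept, b columns NULL.
After projecting and ordering:
a.sku | b.seg
EZ | NULL
HP | NULL
NU | NULL
PD | NULL
QE | NULL
RF | NULL
RF | NULL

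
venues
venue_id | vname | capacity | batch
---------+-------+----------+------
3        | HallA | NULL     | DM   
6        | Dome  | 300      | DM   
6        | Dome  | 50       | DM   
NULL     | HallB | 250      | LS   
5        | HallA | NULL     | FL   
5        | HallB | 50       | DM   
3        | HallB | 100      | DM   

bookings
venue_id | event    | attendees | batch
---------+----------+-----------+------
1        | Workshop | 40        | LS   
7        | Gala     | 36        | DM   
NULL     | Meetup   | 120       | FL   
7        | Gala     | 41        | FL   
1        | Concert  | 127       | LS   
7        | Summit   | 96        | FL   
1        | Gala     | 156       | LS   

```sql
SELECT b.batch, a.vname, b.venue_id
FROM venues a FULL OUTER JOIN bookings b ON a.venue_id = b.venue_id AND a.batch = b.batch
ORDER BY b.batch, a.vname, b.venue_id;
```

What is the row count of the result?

14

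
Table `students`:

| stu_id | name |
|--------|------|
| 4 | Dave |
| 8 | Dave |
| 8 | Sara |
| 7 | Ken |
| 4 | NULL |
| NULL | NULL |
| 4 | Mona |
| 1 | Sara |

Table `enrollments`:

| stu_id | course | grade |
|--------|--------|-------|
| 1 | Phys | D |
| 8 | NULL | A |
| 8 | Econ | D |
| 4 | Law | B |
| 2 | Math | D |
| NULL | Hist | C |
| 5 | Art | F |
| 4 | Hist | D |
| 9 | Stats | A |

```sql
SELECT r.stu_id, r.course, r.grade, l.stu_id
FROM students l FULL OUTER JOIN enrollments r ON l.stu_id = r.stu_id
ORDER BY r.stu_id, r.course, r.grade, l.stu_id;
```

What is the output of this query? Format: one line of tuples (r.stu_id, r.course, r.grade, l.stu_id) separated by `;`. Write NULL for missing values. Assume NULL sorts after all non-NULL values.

FULL OUTER JOIN keeps every row from both sides; unmatched rows get NULL for the other side's columns.
Matching on l.stu_id = r.stu_id. A NULL in a compared column never satisfies the condition.
- l (stu_id=4) pairs with 2 row(s) of r.
- l (stu_id=8) pairs with 2 row(s) of r.
- l (stu_id=8) pairs with 2 row(s) of r.
- l (stu_id=7) has no partner → padded with NULL.
- l (stu_id=4) pairs with 2 row(s) of r.
- l (stu_id=NULL) has no partner → padded with NULL.
- l (stu_id=4) pairs with 2 row(s) of r.
- l (stu_id=1) pairs with 1 row(s) of r.
- 4 r row(s) had no l match → kept, l columns NULL.

(1, Phys, D, 1); (2, Math, D, NULL); (4, Hist, D, 4); (4, Hist, D, 4); (4, Hist, D, 4); (4, Law, B, 4); (4, Law, B, 4); (4, Law, B, 4); (5, Art, F, NULL); (8, Econ, D, 8); (8, Econ, D, 8); (8, NULL, A, 8); (8, NULL, A, 8); (9, Stats, A, NULL); (NULL, Hist, C, NULL); (NULL, NULL, NULL, 7); (NULL, NULL, NULL, NULL)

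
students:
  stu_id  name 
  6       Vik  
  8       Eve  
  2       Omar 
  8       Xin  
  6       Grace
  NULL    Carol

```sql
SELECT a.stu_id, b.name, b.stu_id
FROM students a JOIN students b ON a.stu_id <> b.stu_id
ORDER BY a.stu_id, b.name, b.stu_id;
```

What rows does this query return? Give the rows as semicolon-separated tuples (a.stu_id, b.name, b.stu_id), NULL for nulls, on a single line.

(2, Eve, 8); (2, Grace, 6); (2, Vik, 6); (2, Xin, 8); (6, Eve, 8); (6, Eve, 8); (6, Omar, 2); (6, Omar, 2); (6, Xin, 8); (6, Xin, 8); (8, Grace, 6); (8, Grace, 6); (8, Omar, 2); (8, Omar, 2); (8, Vik, 6); (8, Vik, 6)

INNER JOIN keeps only pairs where the ON condition holds.
Matching on a.stu_id <> b.stu_id. A NULL in a compared column never satisfies the condition.
- a[0] stu_id=6 → 3 match(es) in b → 3 row(s).
- a[1] stu_id=8 → 3 match(es) in b → 3 row(s).
- a[2] stu_id=2 → 4 match(es) in b → 4 row(s).
- a[3] stu_id=8 → 3 match(es) in b → 3 row(s).
- a[4] stu_id=6 → 3 match(es) in b → 3 row(s).
- a[5] stu_id=NULL → no match; dropped.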